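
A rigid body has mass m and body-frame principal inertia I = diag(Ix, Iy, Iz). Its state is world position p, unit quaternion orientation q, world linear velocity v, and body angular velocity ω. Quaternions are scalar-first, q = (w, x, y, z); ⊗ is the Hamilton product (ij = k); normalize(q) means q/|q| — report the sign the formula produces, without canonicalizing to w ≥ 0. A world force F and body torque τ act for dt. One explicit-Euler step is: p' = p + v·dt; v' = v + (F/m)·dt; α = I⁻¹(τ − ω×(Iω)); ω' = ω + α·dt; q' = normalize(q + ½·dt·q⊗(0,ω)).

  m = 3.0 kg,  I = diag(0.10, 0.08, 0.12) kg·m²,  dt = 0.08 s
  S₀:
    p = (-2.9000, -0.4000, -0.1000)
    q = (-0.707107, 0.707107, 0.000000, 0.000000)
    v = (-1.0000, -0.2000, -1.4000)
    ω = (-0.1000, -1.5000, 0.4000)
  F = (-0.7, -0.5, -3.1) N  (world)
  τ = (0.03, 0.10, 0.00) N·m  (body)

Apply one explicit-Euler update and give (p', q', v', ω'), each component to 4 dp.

gyro term ω×Iω = (-0.0240, 0.0008, -0.0030)
α = I⁻¹(τ − ω×Iω) = (0.5400, 1.2400, 0.0250)
new body rate ω' = (-0.0568, -1.4008, 0.4020)
q⊗(0,ω) = (0.0707107, 0.0707107, 0.7778177, -1.3435033)
updated quaternion q' = (-0.7029, 0.7086, 0.0311, -0.0536)
p + v·dt = (-2.9800, -0.4160, -0.2120)
v' = v + a·dt = (-1.0187, -0.2133, -1.4827)

p' = (-2.9800, -0.4160, -0.2120)
q' = (-0.7029, 0.7086, 0.0311, -0.0536)
v' = (-1.0187, -0.2133, -1.4827)
ω' = (-0.0568, -1.4008, 0.4020)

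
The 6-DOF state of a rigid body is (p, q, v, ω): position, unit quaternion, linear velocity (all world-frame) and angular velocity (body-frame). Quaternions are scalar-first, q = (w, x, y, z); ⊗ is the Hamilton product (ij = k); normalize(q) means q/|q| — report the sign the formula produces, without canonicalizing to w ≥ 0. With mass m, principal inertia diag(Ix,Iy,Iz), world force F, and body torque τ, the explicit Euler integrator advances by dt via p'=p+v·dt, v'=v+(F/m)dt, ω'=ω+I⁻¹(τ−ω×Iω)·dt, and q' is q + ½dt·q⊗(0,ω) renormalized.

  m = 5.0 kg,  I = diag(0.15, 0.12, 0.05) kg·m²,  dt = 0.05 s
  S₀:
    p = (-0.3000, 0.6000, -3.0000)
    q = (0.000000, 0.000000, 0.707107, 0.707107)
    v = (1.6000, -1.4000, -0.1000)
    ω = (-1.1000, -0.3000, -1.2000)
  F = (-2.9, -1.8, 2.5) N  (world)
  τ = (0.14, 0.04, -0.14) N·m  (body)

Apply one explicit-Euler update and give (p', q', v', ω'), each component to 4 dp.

p + v·dt = (-0.2200, 0.5300, -3.0050)
new velocity v' = (1.5710, -1.4180, -0.0750)
angular accel α = (1.1013, -0.7667, -2.6020)
new body rate ω' = (-1.0449, -0.3383, -1.3301)
q⊗(0,ω) = (1.0606605, -0.6363963, -0.7778177, 0.7778177)
updated quaternion q' = (0.0265, -0.0159, 0.6871, 0.7259)

p' = (-0.2200, 0.5300, -3.0050)
q' = (0.0265, -0.0159, 0.6871, 0.7259)
v' = (1.5710, -1.4180, -0.0750)
ω' = (-1.0449, -0.3383, -1.3301)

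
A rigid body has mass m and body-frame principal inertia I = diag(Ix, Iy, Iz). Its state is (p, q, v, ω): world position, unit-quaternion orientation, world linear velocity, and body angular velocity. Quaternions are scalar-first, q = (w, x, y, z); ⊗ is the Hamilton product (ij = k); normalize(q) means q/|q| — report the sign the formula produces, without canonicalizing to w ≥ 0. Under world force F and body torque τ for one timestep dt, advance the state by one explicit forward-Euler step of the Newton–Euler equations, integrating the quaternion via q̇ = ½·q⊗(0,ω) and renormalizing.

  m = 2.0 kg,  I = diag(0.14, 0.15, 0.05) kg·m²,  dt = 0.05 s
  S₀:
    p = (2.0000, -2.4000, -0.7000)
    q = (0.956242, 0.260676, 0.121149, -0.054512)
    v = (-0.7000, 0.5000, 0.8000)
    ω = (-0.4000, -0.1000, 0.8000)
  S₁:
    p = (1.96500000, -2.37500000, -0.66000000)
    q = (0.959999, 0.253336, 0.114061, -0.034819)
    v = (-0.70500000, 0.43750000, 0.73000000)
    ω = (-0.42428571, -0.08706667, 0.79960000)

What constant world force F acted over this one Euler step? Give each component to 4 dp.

v₁ − v₀ = (-0.00500000, -0.06250000, -0.07000000)
m·(v₁−v₀)/dt = (-0.2000, -2.5000, -2.8000)

F = (-0.2000, -2.5000, -2.8000)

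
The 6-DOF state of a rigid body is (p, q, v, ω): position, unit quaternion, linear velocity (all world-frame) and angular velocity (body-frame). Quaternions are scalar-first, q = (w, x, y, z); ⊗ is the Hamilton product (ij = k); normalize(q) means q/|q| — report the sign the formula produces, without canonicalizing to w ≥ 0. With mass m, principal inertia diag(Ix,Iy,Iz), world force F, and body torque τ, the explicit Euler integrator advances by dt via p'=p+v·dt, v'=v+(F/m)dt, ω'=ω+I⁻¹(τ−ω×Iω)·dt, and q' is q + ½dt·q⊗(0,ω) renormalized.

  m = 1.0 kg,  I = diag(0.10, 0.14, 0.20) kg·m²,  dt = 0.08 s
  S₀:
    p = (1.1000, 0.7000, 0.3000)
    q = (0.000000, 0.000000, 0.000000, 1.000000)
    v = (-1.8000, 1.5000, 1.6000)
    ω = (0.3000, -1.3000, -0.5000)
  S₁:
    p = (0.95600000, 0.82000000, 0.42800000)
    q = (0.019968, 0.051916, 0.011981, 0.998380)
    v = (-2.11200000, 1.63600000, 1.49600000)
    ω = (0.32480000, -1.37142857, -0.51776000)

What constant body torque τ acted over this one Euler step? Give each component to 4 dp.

τ = (0.0700, -0.1100, -0.0600)

rate change Δω = (0.02480000, -0.07142857, -0.01776000)
applied torque τ = (0.0700, -0.1100, -0.0600)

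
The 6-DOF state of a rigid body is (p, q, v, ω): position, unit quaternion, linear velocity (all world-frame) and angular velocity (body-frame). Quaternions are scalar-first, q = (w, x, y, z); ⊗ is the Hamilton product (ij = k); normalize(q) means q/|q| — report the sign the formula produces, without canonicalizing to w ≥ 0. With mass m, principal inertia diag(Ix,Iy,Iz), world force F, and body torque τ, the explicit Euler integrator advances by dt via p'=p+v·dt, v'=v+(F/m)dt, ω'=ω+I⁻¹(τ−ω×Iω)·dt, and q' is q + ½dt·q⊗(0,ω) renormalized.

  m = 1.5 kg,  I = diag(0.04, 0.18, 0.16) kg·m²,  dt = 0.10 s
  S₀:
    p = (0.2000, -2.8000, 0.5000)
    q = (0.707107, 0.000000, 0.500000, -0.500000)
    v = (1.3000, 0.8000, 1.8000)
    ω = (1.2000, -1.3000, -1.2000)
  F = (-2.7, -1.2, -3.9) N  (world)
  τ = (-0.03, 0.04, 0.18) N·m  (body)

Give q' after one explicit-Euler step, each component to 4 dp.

q⊗(0,ω) = (0.0500000, -0.4014716, -1.5192391, -1.4485284)
updated quaternion q' = (0.7056, -0.0200, 0.4216, -0.5692)

q' = (0.7056, -0.0200, 0.4216, -0.5692)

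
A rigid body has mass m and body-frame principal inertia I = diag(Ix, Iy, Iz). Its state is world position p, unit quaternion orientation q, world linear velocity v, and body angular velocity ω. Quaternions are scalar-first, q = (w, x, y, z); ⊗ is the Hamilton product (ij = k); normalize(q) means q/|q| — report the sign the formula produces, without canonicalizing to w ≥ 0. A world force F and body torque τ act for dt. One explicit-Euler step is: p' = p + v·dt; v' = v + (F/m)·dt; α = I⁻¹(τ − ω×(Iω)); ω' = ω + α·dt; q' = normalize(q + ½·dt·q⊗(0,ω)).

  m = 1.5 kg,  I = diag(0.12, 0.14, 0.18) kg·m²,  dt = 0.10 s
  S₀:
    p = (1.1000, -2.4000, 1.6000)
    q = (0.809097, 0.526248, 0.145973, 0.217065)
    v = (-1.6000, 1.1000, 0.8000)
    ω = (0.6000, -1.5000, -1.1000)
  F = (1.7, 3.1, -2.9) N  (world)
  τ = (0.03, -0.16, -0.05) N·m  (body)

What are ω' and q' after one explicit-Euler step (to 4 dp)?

gyro term ω×Iω = (0.0660, 0.0396, -0.0180)
α = I⁻¹(τ − ω×Iω) = (-0.3000, -1.4257, -0.1778)
ω + α·dt = (0.5700, -1.6426, -1.1178)
Hamilton product q⊗(0,ω) = (0.1419822, 0.6504854, -0.5045337, -1.7669625)
q + ½dt·q⊗(0,ω), renormalized = (0.8123, 0.5561, 0.1202, 0.1281)

ω' = (0.5700, -1.6426, -1.1178)
q' = (0.8123, 0.5561, 0.1202, 0.1281)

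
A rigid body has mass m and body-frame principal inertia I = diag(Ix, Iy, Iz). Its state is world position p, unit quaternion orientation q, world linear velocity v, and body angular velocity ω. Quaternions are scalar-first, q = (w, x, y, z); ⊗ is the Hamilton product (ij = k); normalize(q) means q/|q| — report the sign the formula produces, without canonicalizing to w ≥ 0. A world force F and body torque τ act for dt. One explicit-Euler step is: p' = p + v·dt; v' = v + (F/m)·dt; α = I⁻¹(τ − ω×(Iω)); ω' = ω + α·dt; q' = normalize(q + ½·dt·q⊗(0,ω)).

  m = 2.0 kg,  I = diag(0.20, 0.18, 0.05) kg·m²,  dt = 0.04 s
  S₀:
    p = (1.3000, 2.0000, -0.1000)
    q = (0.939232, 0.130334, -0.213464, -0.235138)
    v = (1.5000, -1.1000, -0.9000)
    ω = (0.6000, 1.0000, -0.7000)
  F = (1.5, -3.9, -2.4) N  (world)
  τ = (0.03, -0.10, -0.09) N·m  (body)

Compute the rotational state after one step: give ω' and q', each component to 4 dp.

ω×(Iω) gyroscopic = (0.0910, -0.0630, -0.0120)
(τ − ω×Iω)/I = (-0.3050, -0.2056, -1.5600)
new body rate ω' = (0.5878, 0.9918, -0.7624)
Hamilton product q⊗(0,ω) = (-0.0293330, 0.9481020, 0.8893830, -0.3990500)
q + ½dt·q⊗(0,ω), renormalized = (0.9383, 0.1492, -0.1956, -0.2430)

ω' = (0.5878, 0.9918, -0.7624)
q' = (0.9383, 0.1492, -0.1956, -0.2430)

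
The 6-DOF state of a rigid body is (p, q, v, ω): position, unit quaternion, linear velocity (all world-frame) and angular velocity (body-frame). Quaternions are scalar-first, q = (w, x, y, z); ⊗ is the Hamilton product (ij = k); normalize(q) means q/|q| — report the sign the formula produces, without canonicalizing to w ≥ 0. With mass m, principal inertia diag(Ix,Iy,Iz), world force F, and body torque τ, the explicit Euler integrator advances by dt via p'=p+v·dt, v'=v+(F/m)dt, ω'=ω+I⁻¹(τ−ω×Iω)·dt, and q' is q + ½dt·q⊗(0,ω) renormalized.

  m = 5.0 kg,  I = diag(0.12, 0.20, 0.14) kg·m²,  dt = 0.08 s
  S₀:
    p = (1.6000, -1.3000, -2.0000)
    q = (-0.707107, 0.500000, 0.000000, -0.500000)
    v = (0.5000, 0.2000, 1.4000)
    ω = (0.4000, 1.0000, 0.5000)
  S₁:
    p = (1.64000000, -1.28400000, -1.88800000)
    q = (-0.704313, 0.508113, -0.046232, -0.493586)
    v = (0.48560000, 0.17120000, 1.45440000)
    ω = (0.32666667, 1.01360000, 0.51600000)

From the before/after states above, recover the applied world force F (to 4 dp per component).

v₁ − v₀ = (-0.01440000, -0.02880000, 0.05440000)
F = m·Δv/dt = (-0.9000, -1.8000, 3.4000)

F = (-0.9000, -1.8000, 3.4000)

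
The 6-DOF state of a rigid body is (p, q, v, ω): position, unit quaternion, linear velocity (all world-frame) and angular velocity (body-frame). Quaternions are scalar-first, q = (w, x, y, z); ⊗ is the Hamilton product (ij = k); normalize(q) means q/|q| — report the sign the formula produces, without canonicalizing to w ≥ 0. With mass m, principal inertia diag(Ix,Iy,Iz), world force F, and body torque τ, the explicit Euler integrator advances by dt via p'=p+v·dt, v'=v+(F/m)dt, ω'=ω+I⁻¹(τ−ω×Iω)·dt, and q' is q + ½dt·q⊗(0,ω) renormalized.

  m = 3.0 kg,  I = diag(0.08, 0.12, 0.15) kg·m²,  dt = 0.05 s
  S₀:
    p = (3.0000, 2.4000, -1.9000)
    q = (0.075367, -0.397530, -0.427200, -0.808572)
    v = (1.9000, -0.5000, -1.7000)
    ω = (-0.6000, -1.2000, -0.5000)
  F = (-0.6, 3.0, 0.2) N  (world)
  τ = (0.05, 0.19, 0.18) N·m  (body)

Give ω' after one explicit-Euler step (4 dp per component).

ω' = (-0.5800, -1.1121, -0.4496)

gyro term ω×Iω = (0.0180, -0.0210, 0.0288)
(τ − ω×Iω)/I = (0.4000, 1.7583, 1.0080)
ω' = ω + α·dt = (-0.5800, -1.1121, -0.4496)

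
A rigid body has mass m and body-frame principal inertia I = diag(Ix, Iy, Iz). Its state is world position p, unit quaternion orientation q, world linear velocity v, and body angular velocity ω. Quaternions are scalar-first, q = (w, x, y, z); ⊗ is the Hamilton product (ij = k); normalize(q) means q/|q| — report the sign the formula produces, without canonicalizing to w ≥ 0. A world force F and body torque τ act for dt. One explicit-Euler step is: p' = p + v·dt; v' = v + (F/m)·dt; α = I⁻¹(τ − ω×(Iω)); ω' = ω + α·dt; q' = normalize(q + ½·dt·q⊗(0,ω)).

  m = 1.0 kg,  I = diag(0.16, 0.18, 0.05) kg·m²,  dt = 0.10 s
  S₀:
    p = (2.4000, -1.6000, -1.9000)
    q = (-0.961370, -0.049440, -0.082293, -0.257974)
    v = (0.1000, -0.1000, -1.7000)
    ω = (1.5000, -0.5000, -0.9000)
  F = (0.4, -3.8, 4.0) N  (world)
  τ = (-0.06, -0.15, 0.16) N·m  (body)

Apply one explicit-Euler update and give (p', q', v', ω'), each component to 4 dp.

p' = (2.4100, -1.6100, -2.0700)
q' = (-0.9673, -0.1238, -0.0795, -0.2065)
v' = (0.1400, -0.4800, -1.3000)
ω' = (1.4991, -0.5008, -0.5500)

gyro term ω×Iω = (-0.0585, -0.1485, -0.0150)
α = I⁻¹(τ − ω×Iω) = (-0.0094, -0.0083, 3.5000)
new body rate ω' = (1.4991, -0.5008, -0.5500)
2q̇ = q⊗(0,ω) = (-0.1991631, -1.4969783, 0.0492280, 1.0133925)
q + ½dt·q⊗(0,ω), renormalized = (-0.9673, -0.1238, -0.0795, -0.2065)
new position p' = (2.4100, -1.6100, -2.0700)
v + (F/m)dt = (0.1400, -0.4800, -1.3000)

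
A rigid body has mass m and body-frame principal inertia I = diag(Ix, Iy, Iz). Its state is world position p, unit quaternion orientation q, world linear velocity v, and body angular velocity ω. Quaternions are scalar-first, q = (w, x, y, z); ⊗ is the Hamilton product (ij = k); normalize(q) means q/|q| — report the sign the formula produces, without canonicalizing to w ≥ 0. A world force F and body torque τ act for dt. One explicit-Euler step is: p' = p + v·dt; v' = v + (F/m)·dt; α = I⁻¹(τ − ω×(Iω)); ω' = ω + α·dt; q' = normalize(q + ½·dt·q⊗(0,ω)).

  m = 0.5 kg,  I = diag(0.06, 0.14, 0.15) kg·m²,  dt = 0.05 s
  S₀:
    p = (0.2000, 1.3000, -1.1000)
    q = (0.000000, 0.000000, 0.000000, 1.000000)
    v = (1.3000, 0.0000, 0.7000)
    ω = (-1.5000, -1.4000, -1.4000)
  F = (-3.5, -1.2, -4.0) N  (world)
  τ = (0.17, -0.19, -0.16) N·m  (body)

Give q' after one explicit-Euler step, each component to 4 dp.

2q̇ = q⊗(0,ω) = (1.4000000, 1.4000000, -1.5000000, 0.0000000)
q' = normalize(q + ½dt·q⊗(0,ω)) = (0.0349, 0.0349, -0.0374, 0.9981)

q' = (0.0349, 0.0349, -0.0374, 0.9981)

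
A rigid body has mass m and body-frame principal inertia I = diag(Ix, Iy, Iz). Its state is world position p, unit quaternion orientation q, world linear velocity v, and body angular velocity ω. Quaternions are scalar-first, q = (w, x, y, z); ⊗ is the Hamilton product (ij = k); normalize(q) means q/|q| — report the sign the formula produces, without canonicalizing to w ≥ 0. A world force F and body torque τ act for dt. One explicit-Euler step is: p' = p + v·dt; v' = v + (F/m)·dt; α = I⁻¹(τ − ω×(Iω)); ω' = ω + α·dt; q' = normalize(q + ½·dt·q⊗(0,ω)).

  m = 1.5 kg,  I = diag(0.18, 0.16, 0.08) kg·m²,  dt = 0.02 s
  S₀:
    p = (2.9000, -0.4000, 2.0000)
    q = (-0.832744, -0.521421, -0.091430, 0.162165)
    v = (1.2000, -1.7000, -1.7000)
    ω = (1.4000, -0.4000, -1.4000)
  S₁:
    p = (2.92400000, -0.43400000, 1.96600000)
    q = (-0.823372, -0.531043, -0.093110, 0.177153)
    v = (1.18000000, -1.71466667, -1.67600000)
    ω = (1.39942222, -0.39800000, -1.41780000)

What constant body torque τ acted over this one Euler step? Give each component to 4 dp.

Δω = ω₁−ω₀ = (-0.00057778, 0.00200000, -0.01780000)
precession coupling = (-0.0448, -0.1960, 0.0112)
applied torque τ = (-0.0500, -0.1800, -0.0600)

τ = (-0.0500, -0.1800, -0.0600)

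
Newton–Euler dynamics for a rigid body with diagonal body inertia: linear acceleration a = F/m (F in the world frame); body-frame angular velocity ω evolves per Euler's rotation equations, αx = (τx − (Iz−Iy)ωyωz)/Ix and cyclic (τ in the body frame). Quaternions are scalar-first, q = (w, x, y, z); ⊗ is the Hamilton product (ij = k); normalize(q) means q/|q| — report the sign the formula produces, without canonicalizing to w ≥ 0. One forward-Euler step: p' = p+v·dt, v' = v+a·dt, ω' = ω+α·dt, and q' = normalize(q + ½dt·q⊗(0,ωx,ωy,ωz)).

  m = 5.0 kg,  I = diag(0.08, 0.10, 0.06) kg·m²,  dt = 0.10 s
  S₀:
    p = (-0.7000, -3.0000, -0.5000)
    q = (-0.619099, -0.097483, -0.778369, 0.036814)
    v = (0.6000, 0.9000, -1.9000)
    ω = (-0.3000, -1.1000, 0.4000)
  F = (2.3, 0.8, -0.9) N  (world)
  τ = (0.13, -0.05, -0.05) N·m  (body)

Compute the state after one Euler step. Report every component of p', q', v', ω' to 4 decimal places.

α = I⁻¹(τ − ω×Iω) = (1.4050, -0.4760, -0.9433)
ω + α·dt = (-0.1595, -1.1476, 0.3057)
Hamilton product q⊗(0,ω) = (-0.9001764, -0.0851225, 0.7089579, -0.3739190)
q' = normalize(q + ½dt·q⊗(0,ω)) = (-0.6629, -0.1016, -0.7416, 0.0181)
p + v·dt = (-0.6400, -2.9100, -0.6900)
new velocity v' = (0.6460, 0.9160, -1.9180)

p' = (-0.6400, -2.9100, -0.6900)
q' = (-0.6629, -0.1016, -0.7416, 0.0181)
v' = (0.6460, 0.9160, -1.9180)
ω' = (-0.1595, -1.1476, 0.3057)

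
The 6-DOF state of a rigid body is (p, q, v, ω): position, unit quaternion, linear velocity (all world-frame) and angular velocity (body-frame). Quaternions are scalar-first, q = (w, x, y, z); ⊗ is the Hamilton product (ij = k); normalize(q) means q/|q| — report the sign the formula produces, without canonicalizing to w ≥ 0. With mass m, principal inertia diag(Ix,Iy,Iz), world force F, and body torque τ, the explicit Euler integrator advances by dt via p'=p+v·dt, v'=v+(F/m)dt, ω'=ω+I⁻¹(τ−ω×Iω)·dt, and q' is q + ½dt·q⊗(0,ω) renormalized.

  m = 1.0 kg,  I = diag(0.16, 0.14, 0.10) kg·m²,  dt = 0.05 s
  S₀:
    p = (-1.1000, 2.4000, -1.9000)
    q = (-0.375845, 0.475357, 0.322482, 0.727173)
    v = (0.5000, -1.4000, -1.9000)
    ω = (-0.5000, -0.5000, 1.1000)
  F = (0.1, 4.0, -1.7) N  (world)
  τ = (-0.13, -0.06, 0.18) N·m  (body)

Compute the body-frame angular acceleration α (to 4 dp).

gyro term ω×Iω = (0.0220, -0.0330, -0.0050)
α = I⁻¹(τ − ω×Iω) = (-0.9500, -0.1929, 1.8500)

α = (-0.9500, -0.1929, 1.8500)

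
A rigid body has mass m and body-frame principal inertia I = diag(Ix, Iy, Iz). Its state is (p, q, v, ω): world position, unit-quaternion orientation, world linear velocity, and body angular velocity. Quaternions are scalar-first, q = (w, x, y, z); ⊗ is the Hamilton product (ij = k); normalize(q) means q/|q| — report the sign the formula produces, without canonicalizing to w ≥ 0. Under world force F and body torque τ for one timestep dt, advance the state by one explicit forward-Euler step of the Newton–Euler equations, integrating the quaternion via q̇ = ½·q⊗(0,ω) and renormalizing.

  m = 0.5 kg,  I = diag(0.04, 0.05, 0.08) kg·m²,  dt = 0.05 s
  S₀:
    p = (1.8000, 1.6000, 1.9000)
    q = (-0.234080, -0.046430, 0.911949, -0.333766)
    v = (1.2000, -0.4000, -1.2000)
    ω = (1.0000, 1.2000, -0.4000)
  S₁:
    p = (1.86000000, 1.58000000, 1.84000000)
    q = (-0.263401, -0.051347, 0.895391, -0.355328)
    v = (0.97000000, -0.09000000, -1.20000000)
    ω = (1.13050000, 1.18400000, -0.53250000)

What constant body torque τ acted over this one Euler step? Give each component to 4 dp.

τ = (0.0900, 0.0000, -0.2000)

rate change Δω = (0.13050000, -0.01600000, -0.13250000)
applied torque τ = (0.0900, 0.0000, -0.2000)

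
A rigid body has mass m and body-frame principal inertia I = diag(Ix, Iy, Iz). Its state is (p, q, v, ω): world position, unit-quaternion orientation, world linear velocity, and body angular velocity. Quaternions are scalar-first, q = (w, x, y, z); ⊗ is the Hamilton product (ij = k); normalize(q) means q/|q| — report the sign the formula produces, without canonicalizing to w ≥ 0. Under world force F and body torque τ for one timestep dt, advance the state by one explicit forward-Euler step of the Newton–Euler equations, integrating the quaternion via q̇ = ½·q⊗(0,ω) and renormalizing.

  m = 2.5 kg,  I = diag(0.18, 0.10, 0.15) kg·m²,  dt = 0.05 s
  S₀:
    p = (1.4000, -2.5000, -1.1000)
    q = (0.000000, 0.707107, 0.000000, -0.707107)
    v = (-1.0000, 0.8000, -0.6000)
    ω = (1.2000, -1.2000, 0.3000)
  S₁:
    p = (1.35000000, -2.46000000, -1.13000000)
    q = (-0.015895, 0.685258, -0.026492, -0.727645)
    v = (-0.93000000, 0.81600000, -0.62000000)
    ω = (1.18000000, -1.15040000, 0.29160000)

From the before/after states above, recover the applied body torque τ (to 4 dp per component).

τ = (-0.0900, 0.1100, 0.0900)

rate change Δω = (-0.02000000, 0.04960000, -0.00840000)
I·α + gyro = (-0.0900, 0.1100, 0.0900)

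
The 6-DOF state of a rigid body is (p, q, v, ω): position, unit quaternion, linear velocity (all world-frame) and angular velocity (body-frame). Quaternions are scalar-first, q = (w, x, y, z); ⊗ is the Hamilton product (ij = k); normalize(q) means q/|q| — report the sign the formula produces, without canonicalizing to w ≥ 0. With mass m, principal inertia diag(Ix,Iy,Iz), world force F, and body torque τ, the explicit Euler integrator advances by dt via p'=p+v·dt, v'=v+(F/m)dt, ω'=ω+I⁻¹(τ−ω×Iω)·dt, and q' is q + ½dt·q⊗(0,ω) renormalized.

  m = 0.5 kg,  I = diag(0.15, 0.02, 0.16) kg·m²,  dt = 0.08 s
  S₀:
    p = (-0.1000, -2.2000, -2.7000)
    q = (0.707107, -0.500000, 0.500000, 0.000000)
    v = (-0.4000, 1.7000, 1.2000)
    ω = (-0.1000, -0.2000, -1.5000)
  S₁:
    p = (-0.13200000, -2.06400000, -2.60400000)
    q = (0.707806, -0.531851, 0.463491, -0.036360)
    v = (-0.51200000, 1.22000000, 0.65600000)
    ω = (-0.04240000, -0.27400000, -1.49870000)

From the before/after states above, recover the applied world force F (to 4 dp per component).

velocity change Δv = (-0.11200000, -0.48000000, -0.54400000)
applied force F = (-0.7000, -3.0000, -3.4000)

F = (-0.7000, -3.0000, -3.4000)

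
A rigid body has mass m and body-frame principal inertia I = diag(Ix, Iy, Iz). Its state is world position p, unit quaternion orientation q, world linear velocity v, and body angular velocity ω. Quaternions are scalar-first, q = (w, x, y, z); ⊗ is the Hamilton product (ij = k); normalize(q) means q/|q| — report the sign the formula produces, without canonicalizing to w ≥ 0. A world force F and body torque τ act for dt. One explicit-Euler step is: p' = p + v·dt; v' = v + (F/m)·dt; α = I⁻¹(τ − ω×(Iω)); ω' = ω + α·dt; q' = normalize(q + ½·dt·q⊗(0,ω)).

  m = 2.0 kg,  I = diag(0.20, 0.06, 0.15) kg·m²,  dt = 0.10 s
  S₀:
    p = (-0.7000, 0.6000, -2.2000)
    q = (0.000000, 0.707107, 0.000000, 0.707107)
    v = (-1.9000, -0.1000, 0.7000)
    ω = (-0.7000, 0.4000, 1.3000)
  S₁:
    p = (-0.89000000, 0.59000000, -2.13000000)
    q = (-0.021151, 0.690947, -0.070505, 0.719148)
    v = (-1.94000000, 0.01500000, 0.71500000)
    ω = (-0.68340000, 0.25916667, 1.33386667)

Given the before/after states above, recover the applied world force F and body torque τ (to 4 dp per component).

F = (-0.8000, 2.3000, 0.3000)
τ = (0.0800, -0.1300, 0.0900)

ω₁ − ω₀ = (0.01660000, -0.14083333, 0.03386667)
ω₀×(Iω₀) = (0.0468, -0.0455, 0.0392)
τ = I·(Δω/dt) + ω₀×(Iω₀) = (0.0800, -0.1300, 0.0900)
velocity change Δv = (-0.04000000, 0.11500000, 0.01500000)
m·(v₁−v₀)/dt = (-0.8000, 2.3000, 0.3000)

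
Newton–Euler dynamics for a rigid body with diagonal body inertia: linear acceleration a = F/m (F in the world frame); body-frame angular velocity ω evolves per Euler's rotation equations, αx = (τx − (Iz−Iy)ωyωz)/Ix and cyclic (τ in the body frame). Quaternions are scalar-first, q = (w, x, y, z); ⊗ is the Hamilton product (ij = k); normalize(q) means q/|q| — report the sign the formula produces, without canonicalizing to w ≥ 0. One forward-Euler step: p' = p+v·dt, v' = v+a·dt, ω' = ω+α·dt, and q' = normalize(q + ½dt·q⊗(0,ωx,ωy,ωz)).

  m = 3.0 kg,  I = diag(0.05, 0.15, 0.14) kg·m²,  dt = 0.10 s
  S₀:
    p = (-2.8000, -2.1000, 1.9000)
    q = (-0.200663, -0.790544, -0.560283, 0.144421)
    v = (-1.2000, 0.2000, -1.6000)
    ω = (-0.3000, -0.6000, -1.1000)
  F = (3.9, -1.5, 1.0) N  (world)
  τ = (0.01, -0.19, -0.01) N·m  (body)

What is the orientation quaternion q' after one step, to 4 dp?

q' = (-0.2209, -0.7508, -0.5987, 0.1704)

Hamilton product q⊗(0,ω) = (-0.4144699, 0.7631628, -0.7925269, 0.5269708)
q + ½dt·q⊗(0,ω), renormalized = (-0.2209, -0.7508, -0.5987, 0.1704)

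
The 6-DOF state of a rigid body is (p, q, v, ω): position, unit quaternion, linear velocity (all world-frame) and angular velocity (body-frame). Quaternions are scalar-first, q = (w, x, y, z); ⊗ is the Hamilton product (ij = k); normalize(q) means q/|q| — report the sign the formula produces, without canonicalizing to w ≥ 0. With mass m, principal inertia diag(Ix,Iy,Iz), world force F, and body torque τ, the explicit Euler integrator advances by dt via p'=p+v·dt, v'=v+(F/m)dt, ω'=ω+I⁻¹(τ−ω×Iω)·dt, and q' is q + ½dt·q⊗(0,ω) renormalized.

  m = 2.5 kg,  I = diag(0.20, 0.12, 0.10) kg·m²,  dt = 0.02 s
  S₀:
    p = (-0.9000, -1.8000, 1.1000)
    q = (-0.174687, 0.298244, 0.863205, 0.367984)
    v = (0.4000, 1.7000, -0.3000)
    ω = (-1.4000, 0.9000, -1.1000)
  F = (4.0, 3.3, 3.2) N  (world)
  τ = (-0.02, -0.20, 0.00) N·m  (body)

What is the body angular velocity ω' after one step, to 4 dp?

gyro term ω×Iω = (0.0198, 0.1540, 0.1008)
(τ − ω×Iω)/I = (-0.1990, -2.9500, -1.0080)
new body rate ω' = (-1.4040, 0.8410, -1.1202)

ω' = (-1.4040, 0.8410, -1.1202)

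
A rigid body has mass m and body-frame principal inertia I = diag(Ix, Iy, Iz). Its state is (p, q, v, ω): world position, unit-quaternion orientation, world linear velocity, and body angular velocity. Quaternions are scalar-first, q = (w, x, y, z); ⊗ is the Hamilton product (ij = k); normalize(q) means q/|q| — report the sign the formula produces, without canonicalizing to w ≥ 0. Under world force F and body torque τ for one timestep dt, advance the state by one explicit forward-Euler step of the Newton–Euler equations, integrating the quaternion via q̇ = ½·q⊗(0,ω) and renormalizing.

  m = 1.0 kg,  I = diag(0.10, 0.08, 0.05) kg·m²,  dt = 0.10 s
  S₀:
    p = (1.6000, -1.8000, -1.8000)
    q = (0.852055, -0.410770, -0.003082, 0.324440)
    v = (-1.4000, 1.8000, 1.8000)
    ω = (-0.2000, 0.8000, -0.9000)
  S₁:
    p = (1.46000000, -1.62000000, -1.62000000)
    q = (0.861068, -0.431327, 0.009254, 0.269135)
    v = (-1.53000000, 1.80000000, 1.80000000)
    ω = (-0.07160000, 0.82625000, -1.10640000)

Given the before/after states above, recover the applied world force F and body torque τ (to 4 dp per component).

Δω = ω₁−ω₀ = (0.12840000, 0.02625000, -0.20640000)
ω₀×(Iω₀) = (0.0216, 0.0090, 0.0032)
applied torque τ = (0.1500, 0.0300, -0.1000)
Δv = v₁−v₀ = (-0.13000000, 0.00000000, 0.00000000)
m·(v₁−v₀)/dt = (-1.3000, 0.0000, 0.0000)

F = (-1.3000, 0.0000, 0.0000)
τ = (0.1500, 0.0300, -0.1000)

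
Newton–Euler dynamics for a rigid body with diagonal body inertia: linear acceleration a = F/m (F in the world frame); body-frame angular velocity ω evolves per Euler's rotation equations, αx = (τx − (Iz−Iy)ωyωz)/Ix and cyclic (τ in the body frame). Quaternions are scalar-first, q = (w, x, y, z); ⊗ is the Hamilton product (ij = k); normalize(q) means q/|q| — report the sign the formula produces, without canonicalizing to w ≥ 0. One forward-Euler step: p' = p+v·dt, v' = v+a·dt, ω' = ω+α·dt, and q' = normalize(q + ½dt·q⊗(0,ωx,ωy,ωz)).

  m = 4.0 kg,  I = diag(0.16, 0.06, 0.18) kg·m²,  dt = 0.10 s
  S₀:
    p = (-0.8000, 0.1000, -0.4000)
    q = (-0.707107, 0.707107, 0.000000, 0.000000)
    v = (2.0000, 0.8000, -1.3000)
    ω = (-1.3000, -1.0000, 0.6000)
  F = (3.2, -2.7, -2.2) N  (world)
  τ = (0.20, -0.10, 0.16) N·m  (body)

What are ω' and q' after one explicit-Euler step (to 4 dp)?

ω' = (-1.1300, -1.1927, 0.7611)
q' = (-0.6586, 0.7502, 0.0141, -0.0564)

α = I⁻¹(τ − ω×Iω) = (1.7000, -1.9267, 1.6111)
new body rate ω' = (-1.1300, -1.1927, 0.7611)
Hamilton product q⊗(0,ω) = (0.9192391, 0.9192391, 0.2828428, -1.1313712)
q + ½dt·q⊗(0,ω), renormalized = (-0.6586, 0.7502, 0.0141, -0.0564)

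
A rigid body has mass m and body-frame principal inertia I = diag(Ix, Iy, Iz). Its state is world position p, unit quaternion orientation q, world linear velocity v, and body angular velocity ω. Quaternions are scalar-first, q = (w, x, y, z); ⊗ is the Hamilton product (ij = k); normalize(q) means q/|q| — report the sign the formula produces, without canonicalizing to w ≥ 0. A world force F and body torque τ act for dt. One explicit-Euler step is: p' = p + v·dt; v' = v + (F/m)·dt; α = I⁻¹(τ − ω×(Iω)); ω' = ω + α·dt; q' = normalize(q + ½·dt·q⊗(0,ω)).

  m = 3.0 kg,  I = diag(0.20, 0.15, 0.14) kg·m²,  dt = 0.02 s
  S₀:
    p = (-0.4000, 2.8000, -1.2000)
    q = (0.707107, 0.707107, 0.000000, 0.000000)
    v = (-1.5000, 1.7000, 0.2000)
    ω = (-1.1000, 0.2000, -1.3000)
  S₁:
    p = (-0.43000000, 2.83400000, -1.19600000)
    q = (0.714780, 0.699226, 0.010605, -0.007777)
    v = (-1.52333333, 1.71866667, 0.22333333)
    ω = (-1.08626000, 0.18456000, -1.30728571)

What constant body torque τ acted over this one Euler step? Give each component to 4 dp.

τ = (0.1400, -0.0300, -0.0400)

Δω = ω₁−ω₀ = (0.01374000, -0.01544000, -0.00728571)
precession coupling = (0.0026, 0.0858, 0.0110)
applied torque τ = (0.1400, -0.0300, -0.0400)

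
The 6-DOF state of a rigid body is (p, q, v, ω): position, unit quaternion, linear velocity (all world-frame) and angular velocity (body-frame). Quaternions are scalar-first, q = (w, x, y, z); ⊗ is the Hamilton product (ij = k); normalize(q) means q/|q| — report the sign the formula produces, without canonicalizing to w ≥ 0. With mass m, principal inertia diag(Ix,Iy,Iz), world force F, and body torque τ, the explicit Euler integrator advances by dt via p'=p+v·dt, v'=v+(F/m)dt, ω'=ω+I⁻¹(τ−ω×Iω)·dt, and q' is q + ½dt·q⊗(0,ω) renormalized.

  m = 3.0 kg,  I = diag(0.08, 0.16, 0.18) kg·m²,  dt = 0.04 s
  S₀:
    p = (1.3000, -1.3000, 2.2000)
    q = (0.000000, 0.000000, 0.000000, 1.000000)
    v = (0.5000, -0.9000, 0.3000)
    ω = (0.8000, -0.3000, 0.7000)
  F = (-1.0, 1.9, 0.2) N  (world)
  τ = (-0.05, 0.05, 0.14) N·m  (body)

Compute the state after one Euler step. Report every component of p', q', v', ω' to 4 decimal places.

precession coupling ω×(Iω) = (-0.0042, -0.0560, -0.0192)
α = I⁻¹(τ − ω×Iω) = (-0.5725, 0.6625, 0.8844)
ω + α·dt = (0.7771, -0.2735, 0.7354)
Hamilton product q⊗(0,ω) = (-0.7000000, 0.3000000, 0.8000000, 0.0000000)
q' = normalize(q + ½dt·q⊗(0,ω)) = (-0.0140, 0.0060, 0.0160, 0.9998)
a = F/m = (-0.3333, 0.6333, 0.0667)
p' = p + v·dt = (1.3200, -1.3360, 2.2120)
new velocity v' = (0.4867, -0.8747, 0.3027)

p' = (1.3200, -1.3360, 2.2120)
q' = (-0.0140, 0.0060, 0.0160, 0.9998)
v' = (0.4867, -0.8747, 0.3027)
ω' = (0.7771, -0.2735, 0.7354)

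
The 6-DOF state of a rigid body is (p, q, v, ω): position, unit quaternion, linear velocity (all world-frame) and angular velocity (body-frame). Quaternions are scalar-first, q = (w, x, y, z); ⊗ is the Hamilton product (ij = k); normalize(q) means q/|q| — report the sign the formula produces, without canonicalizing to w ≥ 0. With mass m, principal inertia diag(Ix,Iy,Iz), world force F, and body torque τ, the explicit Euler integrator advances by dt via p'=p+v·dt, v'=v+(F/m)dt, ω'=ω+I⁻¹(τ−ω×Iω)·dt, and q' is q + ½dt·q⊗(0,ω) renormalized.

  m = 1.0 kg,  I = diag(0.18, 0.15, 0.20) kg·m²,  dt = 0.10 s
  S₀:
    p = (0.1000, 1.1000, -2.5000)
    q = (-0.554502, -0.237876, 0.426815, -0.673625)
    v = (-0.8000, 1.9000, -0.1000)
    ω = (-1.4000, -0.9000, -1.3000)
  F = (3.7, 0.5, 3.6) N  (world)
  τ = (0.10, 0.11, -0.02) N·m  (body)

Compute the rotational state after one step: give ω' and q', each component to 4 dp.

ω' = (-1.3769, -0.8024, -1.2911)
q' = (-0.5924, -0.2557, 0.4808, -0.5937)

α = I⁻¹(τ − ω×Iω) = (0.2306, 0.9760, 0.0890)
ω' = ω + α·dt = (-1.3769, -0.8024, -1.2911)
2q̇ = q⊗(0,ω) = (-0.8246054, -0.3848192, 1.1328880, 1.5324820)
q + ½dt·q⊗(0,ω), renormalized = (-0.5924, -0.2557, 0.4808, -0.5937)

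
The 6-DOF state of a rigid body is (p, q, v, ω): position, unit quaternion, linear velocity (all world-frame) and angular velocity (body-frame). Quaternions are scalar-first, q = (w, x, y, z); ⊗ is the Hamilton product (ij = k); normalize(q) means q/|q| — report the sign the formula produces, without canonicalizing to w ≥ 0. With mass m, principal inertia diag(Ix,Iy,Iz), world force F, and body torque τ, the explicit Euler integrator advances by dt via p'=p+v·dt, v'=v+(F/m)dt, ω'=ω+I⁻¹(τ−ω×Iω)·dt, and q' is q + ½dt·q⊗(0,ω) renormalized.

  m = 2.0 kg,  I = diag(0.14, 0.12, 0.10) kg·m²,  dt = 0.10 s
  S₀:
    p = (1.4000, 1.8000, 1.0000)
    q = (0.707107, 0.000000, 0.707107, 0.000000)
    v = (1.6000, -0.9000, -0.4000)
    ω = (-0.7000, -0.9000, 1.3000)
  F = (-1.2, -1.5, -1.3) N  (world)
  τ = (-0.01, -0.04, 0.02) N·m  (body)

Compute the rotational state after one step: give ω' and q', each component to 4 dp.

ω' = (-0.7239, -0.9030, 1.3326)
q' = (0.7362, 0.0211, 0.6728, 0.0704)

(τ − ω×Iω)/I = (-0.2386, -0.0300, 0.3260)
ω' = ω + α·dt = (-0.7239, -0.9030, 1.3326)
Hamilton product q⊗(0,ω) = (0.6363963, 0.4242642, -0.6363963, 1.4142140)
q + ½dt·q⊗(0,ω), renormalized = (0.7362, 0.0211, 0.6728, 0.0704)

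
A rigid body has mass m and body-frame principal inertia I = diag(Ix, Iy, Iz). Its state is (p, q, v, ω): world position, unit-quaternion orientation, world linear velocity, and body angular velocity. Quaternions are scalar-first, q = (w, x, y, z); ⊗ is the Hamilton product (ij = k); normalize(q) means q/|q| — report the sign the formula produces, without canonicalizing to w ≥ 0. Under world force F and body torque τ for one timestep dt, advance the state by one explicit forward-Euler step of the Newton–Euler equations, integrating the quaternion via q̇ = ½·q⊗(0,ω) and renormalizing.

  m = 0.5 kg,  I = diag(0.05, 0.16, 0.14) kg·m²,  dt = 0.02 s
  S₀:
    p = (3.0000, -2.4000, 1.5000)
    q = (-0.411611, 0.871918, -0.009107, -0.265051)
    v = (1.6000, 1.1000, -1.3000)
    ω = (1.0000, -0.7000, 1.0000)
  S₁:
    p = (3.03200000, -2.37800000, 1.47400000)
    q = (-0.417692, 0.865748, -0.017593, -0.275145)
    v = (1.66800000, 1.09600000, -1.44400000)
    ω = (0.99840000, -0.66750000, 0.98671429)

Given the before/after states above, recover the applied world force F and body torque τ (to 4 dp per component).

Δv = v₁−v₀ = (0.06800000, -0.00400000, -0.14400000)
applied force F = (1.7000, -0.1000, -3.6000)
Δω = ω₁−ω₀ = (-0.00160000, 0.03250000, -0.01328571)
applied torque τ = (0.0100, 0.1700, -0.1700)

F = (1.7000, -0.1000, -3.6000)
τ = (0.0100, 0.1700, -0.1700)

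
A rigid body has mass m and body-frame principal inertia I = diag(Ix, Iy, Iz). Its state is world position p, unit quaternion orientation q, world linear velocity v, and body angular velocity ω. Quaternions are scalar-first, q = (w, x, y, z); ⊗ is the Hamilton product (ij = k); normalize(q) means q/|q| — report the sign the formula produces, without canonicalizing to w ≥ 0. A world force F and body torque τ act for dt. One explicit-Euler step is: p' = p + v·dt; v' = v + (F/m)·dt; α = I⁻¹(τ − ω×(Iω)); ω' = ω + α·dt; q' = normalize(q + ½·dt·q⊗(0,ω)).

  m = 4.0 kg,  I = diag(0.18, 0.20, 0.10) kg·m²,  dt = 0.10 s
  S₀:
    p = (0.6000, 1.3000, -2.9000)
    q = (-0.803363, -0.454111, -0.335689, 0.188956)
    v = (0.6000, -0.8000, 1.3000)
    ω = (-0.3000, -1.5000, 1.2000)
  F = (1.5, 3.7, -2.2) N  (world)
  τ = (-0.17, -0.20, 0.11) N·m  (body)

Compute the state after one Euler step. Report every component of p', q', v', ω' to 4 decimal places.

p' = (0.6600, 1.2200, -2.7700)
q' = (-0.8427, -0.4459, -0.2498, 0.1690)
v' = (0.6375, -0.7075, 1.2450)
ω' = (-0.4944, -1.5856, 1.3010)

angular accel α = (-1.9444, -0.8560, 1.0100)
ω + α·dt = (-0.4944, -1.5856, 1.3010)
Hamilton product q⊗(0,ω) = (-0.8665140, 0.1216161, 1.6932909, -0.3835758)
q' = normalize(q + ½dt·q⊗(0,ω)) = (-0.8427, -0.4459, -0.2498, 0.1690)
new position p' = (0.6600, 1.2200, -2.7700)
new velocity v' = (0.6375, -0.7075, 1.2450)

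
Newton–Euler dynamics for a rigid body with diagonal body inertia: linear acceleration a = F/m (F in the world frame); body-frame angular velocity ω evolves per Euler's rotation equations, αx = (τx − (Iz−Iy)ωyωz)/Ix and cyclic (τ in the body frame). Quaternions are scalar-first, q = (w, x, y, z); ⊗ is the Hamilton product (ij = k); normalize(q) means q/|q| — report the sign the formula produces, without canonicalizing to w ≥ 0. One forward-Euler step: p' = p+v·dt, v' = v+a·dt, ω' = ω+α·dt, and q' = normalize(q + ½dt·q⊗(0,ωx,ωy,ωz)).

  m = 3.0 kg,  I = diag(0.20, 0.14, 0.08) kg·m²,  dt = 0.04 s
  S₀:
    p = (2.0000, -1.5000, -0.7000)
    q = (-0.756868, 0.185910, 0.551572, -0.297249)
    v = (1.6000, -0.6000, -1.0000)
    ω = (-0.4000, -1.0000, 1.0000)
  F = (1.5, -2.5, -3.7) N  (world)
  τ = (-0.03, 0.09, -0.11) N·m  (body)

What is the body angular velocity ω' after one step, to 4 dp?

ω' = (-0.4180, -0.9606, 0.9570)

α = I⁻¹(τ − ω×Iω) = (-0.4500, 0.9857, -1.0750)
ω' = ω + α·dt = (-0.4180, -0.9606, 0.9570)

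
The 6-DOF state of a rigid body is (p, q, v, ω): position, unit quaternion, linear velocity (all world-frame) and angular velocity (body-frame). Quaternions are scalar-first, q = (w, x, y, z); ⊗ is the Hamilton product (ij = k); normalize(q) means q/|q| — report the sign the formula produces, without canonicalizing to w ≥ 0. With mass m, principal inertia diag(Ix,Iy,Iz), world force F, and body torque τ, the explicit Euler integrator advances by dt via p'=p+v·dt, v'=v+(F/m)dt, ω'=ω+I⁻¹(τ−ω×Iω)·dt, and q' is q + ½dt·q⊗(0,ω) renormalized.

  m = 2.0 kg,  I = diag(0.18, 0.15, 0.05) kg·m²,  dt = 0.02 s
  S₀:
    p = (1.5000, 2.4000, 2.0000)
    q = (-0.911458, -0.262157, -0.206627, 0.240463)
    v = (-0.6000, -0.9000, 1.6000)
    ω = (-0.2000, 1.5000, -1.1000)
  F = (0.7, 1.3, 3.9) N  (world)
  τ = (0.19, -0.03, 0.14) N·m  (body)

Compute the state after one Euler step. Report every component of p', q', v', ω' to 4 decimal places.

a = (0.3500, 0.6500, 1.9500)
new position p' = (1.4880, 2.3820, 2.0320)
v + (F/m)dt = (-0.5930, -0.8870, 1.6390)
ω×(Iω) gyroscopic = (0.1650, 0.0286, 0.0090)
(τ − ω×Iω)/I = (0.1389, -0.3907, 2.6200)
ω' = ω + α·dt = (-0.1972, 1.4922, -1.0476)
q⊗(0,ω) = (0.5220184, 0.0488868, -1.7036523, 0.5680429)
q' = normalize(q + ½dt·q⊗(0,ω)) = (-0.9061, -0.2616, -0.2236, 0.2461)

p' = (1.4880, 2.3820, 2.0320)
q' = (-0.9061, -0.2616, -0.2236, 0.2461)
v' = (-0.5930, -0.8870, 1.6390)
ω' = (-0.1972, 1.4922, -1.0476)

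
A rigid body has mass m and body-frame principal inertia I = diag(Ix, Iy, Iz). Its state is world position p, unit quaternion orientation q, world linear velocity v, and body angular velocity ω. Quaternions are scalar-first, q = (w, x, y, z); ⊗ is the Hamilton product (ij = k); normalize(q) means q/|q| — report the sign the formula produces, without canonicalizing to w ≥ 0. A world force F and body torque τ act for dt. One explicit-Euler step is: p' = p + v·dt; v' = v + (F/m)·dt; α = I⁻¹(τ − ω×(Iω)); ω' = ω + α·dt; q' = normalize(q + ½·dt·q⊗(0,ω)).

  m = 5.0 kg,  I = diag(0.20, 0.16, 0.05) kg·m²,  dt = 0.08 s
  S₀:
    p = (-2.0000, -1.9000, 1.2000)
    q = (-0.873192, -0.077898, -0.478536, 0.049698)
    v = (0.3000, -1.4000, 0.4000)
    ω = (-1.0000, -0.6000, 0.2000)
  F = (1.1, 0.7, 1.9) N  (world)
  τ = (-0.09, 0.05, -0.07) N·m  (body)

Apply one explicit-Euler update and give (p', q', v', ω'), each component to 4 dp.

p' = (-1.9760, -2.0120, 1.2320)
q' = (-0.8872, -0.0456, -0.4584, 0.0254)
v' = (0.3176, -1.3888, 0.4304)
ω' = (-1.0413, -0.5600, 0.1264)

p' = p + v·dt = (-1.9760, -2.0120, 1.2320)
new velocity v' = (0.3176, -1.3888, 0.4304)
ω×(Iω) gyroscopic = (0.0132, -0.0300, -0.0240)
α = I⁻¹(τ − ω×Iω) = (-0.5160, 0.5000, -0.9200)
ω' = ω + α·dt = (-1.0413, -0.5600, 0.1264)
q⊗(0,ω) = (-0.3749592, 0.8073036, 0.4897968, -0.6064356)
q' = normalize(q + ½dt·q⊗(0,ω)) = (-0.8872, -0.0456, -0.4584, 0.0254)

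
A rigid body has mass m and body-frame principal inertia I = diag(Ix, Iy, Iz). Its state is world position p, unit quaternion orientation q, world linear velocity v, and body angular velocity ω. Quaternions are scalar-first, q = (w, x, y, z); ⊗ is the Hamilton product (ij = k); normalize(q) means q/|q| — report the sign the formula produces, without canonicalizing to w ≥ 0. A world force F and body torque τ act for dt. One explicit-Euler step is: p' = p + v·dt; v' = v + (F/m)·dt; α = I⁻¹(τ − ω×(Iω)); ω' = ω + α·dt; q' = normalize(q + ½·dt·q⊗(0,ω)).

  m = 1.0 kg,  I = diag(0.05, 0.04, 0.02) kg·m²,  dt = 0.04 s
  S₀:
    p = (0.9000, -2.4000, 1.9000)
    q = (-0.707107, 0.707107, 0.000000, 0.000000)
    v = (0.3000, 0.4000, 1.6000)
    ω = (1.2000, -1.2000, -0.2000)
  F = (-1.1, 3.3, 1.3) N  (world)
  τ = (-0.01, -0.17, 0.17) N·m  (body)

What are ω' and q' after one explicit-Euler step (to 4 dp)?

ω' = (1.1958, -1.3628, 0.1112)
q' = (-0.7237, 0.6897, 0.0198, -0.0141)

gyro term ω×Iω = (-0.0048, -0.0072, 0.0144)
angular accel α = (-0.1040, -4.0700, 7.7800)
ω + α·dt = (1.1958, -1.3628, 0.1112)
2q̇ = q⊗(0,ω) = (-0.8485284, -0.8485284, 0.9899498, -0.7071070)
q + ½dt·q⊗(0,ω), renormalized = (-0.7237, 0.6897, 0.0198, -0.0141)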